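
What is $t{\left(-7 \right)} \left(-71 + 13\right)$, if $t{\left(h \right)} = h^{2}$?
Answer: $-2842$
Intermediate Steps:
$t{\left(-7 \right)} \left(-71 + 13\right) = \left(-7\right)^{2} \left(-71 + 13\right) = 49 \left(-58\right) = -2842$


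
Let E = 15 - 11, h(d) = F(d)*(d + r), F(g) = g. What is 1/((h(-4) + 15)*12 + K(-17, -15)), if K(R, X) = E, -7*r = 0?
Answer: 1/376 ≈ 0.0026596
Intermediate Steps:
r = 0 (r = -⅐*0 = 0)
h(d) = d² (h(d) = d*(d + 0) = d*d = d²)
E = 4
K(R, X) = 4
1/((h(-4) + 15)*12 + K(-17, -15)) = 1/(((-4)² + 15)*12 + 4) = 1/((16 + 15)*12 + 4) = 1/(31*12 + 4) = 1/(372 + 4) = 1/376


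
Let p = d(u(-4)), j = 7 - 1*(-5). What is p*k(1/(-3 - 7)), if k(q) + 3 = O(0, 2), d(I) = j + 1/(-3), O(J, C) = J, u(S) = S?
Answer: -35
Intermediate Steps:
j = 12 (j = 7 + 5 = 12)
d(I) = 35/3 (d(I) = 12 + 1/(-3) = 12 - 1/3 = 35/3)
k(q) = -3 (k(q) = -3 + 0 = -3)
p = 35/3 ≈ 11.667
p*k(1/(-3 - 7)) = (35/3)*(-3) = -35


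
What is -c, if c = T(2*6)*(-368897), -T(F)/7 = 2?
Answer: -5164558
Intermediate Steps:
T(F) = -14 (T(F) = -7*2 = -14)
c = 5164558 (c = -14*(-368897) = 5164558)
-c = -1*5164558 = -5164558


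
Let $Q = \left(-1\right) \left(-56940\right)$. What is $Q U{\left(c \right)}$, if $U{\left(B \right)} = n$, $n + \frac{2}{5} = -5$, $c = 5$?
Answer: $-307476$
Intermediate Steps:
$n = - \frac{27}{5}$ ($n = - \frac{2}{5} - 5 = - \frac{27}{5} \approx -5.4$)
$Q = 56940$
$U{\left(B \right)} = - \frac{27}{5}$
$Q U{\left(c \right)} = 56940 \left(- \frac{27}{5}\right) = -307476$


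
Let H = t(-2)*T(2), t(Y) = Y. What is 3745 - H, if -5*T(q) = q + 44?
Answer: 18633/5 ≈ 3726.6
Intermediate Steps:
T(q) = -44/5 - q/5 (T(q) = -(q + 44)/5 = -(44 + q)/5 = -44/5 - q/5)
H = 92/5 (H = -2*(-44/5 - ⅕*2) = -2*(-44/5 - ⅖) = -2*(-46/5) = 92/5 ≈ 18.400)
3745 - H = 3745 - 1*92/5 = 3745 - 92/5 = 18633/5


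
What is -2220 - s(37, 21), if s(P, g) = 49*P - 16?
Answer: -4017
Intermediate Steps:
s(P, g) = -16 + 49*P
-2220 - s(37, 21) = -2220 - (-16 + 49*37) = -2220 - (-16 + 1813) = -2220 - 1*1797 = -2220 - 1797 = -4017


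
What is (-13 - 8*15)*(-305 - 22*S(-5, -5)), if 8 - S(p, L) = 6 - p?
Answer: 31787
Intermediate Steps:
S(p, L) = 2 + p (S(p, L) = 8 - (6 - p) = 8 + (-6 + p) = 2 + p)
(-13 - 8*15)*(-305 - 22*S(-5, -5)) = (-13 - 8*15)*(-305 - 22*(2 - 5)) = (-13 - 120)*(-305 - 22*(-3)) = -133*(-305 + 66) = -133*(-239) = 31787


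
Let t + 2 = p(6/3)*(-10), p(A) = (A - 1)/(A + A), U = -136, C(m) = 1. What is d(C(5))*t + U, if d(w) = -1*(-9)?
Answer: -353/2 ≈ -176.50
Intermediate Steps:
p(A) = (-1 + A)/(2*A) (p(A) = (-1 + A)/((2*A)) = (-1 + A)*(1/(2*A)) = (-1 + A)/(2*A))
d(w) = 9
t = -9/2 (t = -2 + ((-1 + 6/3)/(2*((6/3))))*(-10) = -2 + ((-1 + 6*(⅓))/(2*((6*(⅓)))))*(-10) = -2 + ((½)*(-1 + 2)/2)*(-10) = -2 + ((½)*(½)*1)*(-10) = -2 + (¼)*(-10) = -2 - 5/2 = -9/2 ≈ -4.5000)
d(C(5))*t + U = 9*(-9/2) - 136 = -81/2 - 136 = -353/2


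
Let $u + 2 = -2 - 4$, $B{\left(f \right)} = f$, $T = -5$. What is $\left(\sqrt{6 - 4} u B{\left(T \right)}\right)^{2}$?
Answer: $3200$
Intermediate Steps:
$u = -8$ ($u = -2 - 6 = -8$)
$\left(\sqrt{6 - 4} u B{\left(T \right)}\right)^{2} = \left(\sqrt{6 - 4} \left(-8\right) \left(-5\right)\right)^{2} = \left(\sqrt{2} \left(-8\right) \left(-5\right)\right)^{2} = \left(- 8 \sqrt{2} \left(-5\right)\right)^{2} = \left(40 \sqrt{2}\right)^{2} = 3200$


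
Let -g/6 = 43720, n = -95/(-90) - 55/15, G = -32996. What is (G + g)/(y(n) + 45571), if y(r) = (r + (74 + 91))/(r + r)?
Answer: -27759704/4280751 ≈ -6.4848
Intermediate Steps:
n = -47/18 (n = -95*(-1/90) - 55*1/15 = 19/18 - 11/3 = -47/18 ≈ -2.6111)
y(r) = (165 + r)/(2*r) (y(r) = (r + 165)/((2*r)) = (165 + r)*(1/(2*r)) = (165 + r)/(2*r))
g = -262320 (g = -6*43720 = -262320)
(G + g)/(y(n) + 45571) = (-32996 - 262320)/((165 - 47/18)/(2*(-47/18)) + 45571) = -295316/((½)*(-18/47)*(2923/18) + 45571) = -295316/(-2923/94 + 45571) = -295316/4280751/94 = -295316*94/4280751 = -27759704/4280751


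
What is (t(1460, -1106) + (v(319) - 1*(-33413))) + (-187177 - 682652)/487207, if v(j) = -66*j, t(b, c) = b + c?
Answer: 6192992762/487207 ≈ 12711.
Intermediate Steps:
(t(1460, -1106) + (v(319) - 1*(-33413))) + (-187177 - 682652)/487207 = ((1460 - 1106) + (-66*319 - 1*(-33413))) + (-187177 - 682652)/487207 = (354 + (-21054 + 33413)) - 869829*1/487207 = (354 + 12359) - 869829/487207 = 12713 - 869829/487207 = 6192992762/487207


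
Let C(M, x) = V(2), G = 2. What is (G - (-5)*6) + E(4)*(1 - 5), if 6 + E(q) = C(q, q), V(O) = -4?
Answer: 72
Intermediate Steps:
C(M, x) = -4
E(q) = -10 (E(q) = -6 - 4 = -10)
(G - (-5)*6) + E(4)*(1 - 5) = (2 - (-5)*6) - 10*(1 - 5) = (2 - 1*(-30)) - 10*(-4) = (2 + 30) + 40 = 32 + 40 = 72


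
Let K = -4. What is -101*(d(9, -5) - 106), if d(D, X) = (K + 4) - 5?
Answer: 11211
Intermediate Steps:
d(D, X) = -5 (d(D, X) = (-4 + 4) - 5 = 0 - 5 = -5)
-101*(d(9, -5) - 106) = -101*(-5 - 106) = -101*(-111) = 11211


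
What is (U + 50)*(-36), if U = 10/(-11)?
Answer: -19440/11 ≈ -1767.3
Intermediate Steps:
U = -10/11 (U = 10*(-1/11) = -10/11 ≈ -0.90909)
(U + 50)*(-36) = (-10/11 + 50)*(-36) = (540/11)*(-36) = -19440/11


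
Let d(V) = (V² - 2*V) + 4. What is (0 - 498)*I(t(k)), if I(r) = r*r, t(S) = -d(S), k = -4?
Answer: -390432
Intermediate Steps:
d(V) = 4 + V² - 2*V
t(S) = -4 - S² + 2*S (t(S) = -(4 + S² - 2*S) = -4 - S² + 2*S)
I(r) = r²
(0 - 498)*I(t(k)) = (0 - 498)*(-4 - 1*(-4)² + 2*(-4))² = -498*(-4 - 1*16 - 8)² = -498*(-4 - 16 - 8)² = -498*(-28)² = -498*784 = -390432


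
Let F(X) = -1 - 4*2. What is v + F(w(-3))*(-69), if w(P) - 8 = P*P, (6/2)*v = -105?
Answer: 586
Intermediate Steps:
v = -35 (v = (⅓)*(-105) = -35)
w(P) = 8 + P² (w(P) = 8 + P*P = 8 + P²)
F(X) = -9 (F(X) = -1 - 8 = -9)
v + F(w(-3))*(-69) = -35 - 9*(-69) = -35 + 621 = 586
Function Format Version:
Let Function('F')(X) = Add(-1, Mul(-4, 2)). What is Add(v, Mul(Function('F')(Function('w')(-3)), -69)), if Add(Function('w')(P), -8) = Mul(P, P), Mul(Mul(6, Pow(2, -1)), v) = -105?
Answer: 586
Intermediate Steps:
v = -35 (v = Mul(Rational(1, 3), -105) = -35)
Function('w')(P) = Add(8, Pow(P, 2)) (Function('w')(P) = Add(8, Mul(P, P)) = Add(8, Pow(P, 2)))
Function('F')(X) = -9 (Function('F')(X) = Add(-1, -8) = -9)
Add(v, Mul(Function('F')(Function('w')(-3)), -69)) = Add(-35, Mul(-9, -69)) = Add(-35, 621) = 586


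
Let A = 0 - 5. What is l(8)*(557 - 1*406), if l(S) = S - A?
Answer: 1963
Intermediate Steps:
A = -5
l(S) = 5 + S (l(S) = S - 1*(-5) = S + 5 = 5 + S)
l(8)*(557 - 1*406) = (5 + 8)*(557 - 1*406) = 13*(557 - 406) = 13*151 = 1963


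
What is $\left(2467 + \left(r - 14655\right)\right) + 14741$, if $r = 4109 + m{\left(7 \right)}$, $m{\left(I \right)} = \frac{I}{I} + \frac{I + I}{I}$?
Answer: $6665$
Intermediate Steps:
$m{\left(I \right)} = 3$ ($m{\left(I \right)} = 1 + \frac{2 I}{I} = 1 + 2 = 3$)
$r = 4112$ ($r = 4109 + 3 = 4112$)
$\left(2467 + \left(r - 14655\right)\right) + 14741 = \left(2467 + \left(4112 - 14655\right)\right) + 14741 = \left(2467 - 10543\right) + 14741 = -8076 + 14741 = 6665$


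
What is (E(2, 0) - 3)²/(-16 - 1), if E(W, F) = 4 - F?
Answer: -1/17 ≈ -0.058824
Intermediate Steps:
(E(2, 0) - 3)²/(-16 - 1) = ((4 - 1*0) - 3)²/(-16 - 1) = ((4 + 0) - 3)²/(-17) = -(4 - 3)²/17 = -1/17*1² = -1/17*1 = -1/17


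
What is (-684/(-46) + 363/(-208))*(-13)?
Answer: -62787/368 ≈ -170.62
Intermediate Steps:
(-684/(-46) + 363/(-208))*(-13) = (-684*(-1/46) + 363*(-1/208))*(-13) = (342/23 - 363/208)*(-13) = (62787/4784)*(-13) = -62787/368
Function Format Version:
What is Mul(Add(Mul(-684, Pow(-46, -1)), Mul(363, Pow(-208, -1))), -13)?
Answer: Rational(-62787, 368) ≈ -170.62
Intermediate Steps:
Mul(Add(Mul(-684, Pow(-46, -1)), Mul(363, Pow(-208, -1))), -13) = Mul(Add(Mul(-684, Rational(-1, 46)), Mul(363, Rational(-1, 208))), -13) = Mul(Add(Rational(342, 23), Rational(-363, 208)), -13) = Mul(Rational(62787, 4784), -13) = Rational(-62787, 368)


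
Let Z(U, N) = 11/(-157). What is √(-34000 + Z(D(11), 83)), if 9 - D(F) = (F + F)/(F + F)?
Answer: 7*I*√17103423/157 ≈ 184.39*I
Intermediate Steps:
D(F) = 8 (D(F) = 9 - (F + F)/(F + F) = 9 - 2*F/(2*F) = 9 - 2*F*1/(2*F) = 9 - 1*1 = 9 - 1 = 8)
Z(U, N) = -11/157 (Z(U, N) = 11*(-1/157) = -11/157)
√(-34000 + Z(D(11), 83)) = √(-34000 - 11/157) = √(-5338011/157) = 7*I*√17103423/157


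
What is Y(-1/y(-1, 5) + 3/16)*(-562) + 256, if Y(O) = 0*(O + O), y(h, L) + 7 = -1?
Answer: 256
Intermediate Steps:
y(h, L) = -8 (y(h, L) = -7 - 1 = -8)
Y(O) = 0 (Y(O) = 0*(2*O) = 0)
Y(-1/y(-1, 5) + 3/16)*(-562) + 256 = 0*(-562) + 256 = 0 + 256 = 256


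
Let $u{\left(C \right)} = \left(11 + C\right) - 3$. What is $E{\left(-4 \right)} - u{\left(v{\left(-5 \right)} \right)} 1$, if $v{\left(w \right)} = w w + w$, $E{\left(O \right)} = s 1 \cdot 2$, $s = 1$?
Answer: $-26$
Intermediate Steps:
$E{\left(O \right)} = 2$ ($E{\left(O \right)} = 1 \cdot 1 \cdot 2 = 1 \cdot 2 = 2$)
$v{\left(w \right)} = w + w^{2}$ ($v{\left(w \right)} = w^{2} + w = w + w^{2}$)
$u{\left(C \right)} = 8 + C$
$E{\left(-4 \right)} - u{\left(v{\left(-5 \right)} \right)} 1 = 2 - \left(8 - 5 \left(1 - 5\right)\right) 1 = 2 - \left(8 - -20\right) 1 = 2 - \left(8 + 20\right) 1 = 2 - 28 \cdot 1 = 2 - 28 = -26$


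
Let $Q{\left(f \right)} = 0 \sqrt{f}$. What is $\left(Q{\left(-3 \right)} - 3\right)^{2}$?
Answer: $9$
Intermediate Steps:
$Q{\left(f \right)} = 0$
$\left(Q{\left(-3 \right)} - 3\right)^{2} = \left(0 - 3\right)^{2} = \left(-3\right)^{2} = 9$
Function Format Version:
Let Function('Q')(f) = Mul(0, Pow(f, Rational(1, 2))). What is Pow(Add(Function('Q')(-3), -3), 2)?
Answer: 9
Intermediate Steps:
Function('Q')(f) = 0
Pow(Add(Function('Q')(-3), -3), 2) = Pow(Add(0, -3), 2) = Pow(-3, 2) = 9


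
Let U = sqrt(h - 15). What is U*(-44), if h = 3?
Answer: -88*I*sqrt(3) ≈ -152.42*I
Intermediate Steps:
U = 2*I*sqrt(3) (U = sqrt(3 - 15) = sqrt(-12) = 2*I*sqrt(3) ≈ 3.4641*I)
U*(-44) = (2*I*sqrt(3))*(-44) = -88*I*sqrt(3)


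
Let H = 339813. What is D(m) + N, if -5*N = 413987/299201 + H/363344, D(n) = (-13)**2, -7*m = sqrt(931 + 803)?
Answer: 13087185485677/77652062960 ≈ 168.54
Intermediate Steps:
m = -17*sqrt(6)/7 (m = -sqrt(931 + 803)/7 = -17*sqrt(6)/7 ≈ -5.9488)
D(n) = 169
N = -36013154563/77652062960 (N = -(413987/299201 + 339813/363344)/5 = -(413987*(1/299201) + 339813*(1/363344))/5 = -(59141/42743 + 339813/363344)/5 = -1/5*36013154563/15530412592 = -36013154563/77652062960 ≈ -0.46378)
D(m) + N = 169 - 36013154563/77652062960 = 13087185485677/77652062960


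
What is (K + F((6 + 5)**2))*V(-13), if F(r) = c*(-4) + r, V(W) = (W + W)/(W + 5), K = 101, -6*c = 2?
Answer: 4355/6 ≈ 725.83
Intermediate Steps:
c = -1/3 (c = -1/6*2 = -1/3 ≈ -0.33333)
V(W) = 2*W/(5 + W) (V(W) = (2*W)/(5 + W) = 2*W/(5 + W))
F(r) = 4/3 + r (F(r) = -1/3*(-4) + r = 4/3 + r)
(K + F((6 + 5)**2))*V(-13) = (101 + (4/3 + (6 + 5)**2))*(2*(-13)/(5 - 13)) = (101 + (4/3 + 11**2))*(2*(-13)/(-8)) = (101 + (4/3 + 121))*(2*(-13)*(-1/8)) = (101 + 367/3)*(13/4) = (670/3)*(13/4) = 4355/6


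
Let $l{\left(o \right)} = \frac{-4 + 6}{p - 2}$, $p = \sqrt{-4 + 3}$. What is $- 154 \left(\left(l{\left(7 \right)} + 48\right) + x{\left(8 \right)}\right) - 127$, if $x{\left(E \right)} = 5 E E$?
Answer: $- \frac{283379}{5} + \frac{308 i}{5} \approx -56676.0 + 61.6 i$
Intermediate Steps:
$x{\left(E \right)} = 5 E^{2}$
$p = i$ ($p = \sqrt{-1} = i \approx 1.0 i$)
$l{\left(o \right)} = \frac{2 \left(-2 - i\right)}{5}$ ($l{\left(o \right)} = \frac{-4 + 6}{i - 2} = \frac{2}{-2 + i} = 2 \frac{-2 - i}{5} = \frac{2 \left(-2 - i\right)}{5}$)
$- 154 \left(\left(l{\left(7 \right)} + 48\right) + x{\left(8 \right)}\right) - 127 = - 154 \left(\left(\left(- \frac{4}{5} - \frac{2 i}{5}\right) + 48\right) + 5 \cdot 8^{2}\right) - 127 = - 154 \left(\left(\frac{236}{5} - \frac{2 i}{5}\right) + 5 \cdot 64\right) - 127 = - 154 \left(\left(\frac{236}{5} - \frac{2 i}{5}\right) + 320\right) - 127 = - 154 \left(\frac{1836}{5} - \frac{2 i}{5}\right) - 127 = \left(- \frac{282744}{5} + \frac{308 i}{5}\right) - 127 = - \frac{283379}{5} + \frac{308 i}{5}$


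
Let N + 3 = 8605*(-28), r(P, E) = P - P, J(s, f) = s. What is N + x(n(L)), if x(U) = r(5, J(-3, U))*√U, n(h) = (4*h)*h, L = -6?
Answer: -240943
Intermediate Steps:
r(P, E) = 0
n(h) = 4*h²
x(U) = 0 (x(U) = 0*√U = 0)
N = -240943 (N = -3 + 8605*(-28) = -3 - 240940 = -240943)
N + x(n(L)) = -240943 + 0 = -240943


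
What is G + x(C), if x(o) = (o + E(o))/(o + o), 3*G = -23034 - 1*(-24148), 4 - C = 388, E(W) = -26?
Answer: 47599/128 ≈ 371.87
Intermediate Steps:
C = -384 (C = 4 - 1*388 = 4 - 388 = -384)
G = 1114/3 (G = (-23034 - 1*(-24148))/3 = (-23034 + 24148)/3 = (1/3)*1114 = 1114/3 ≈ 371.33)
x(o) = (-26 + o)/(2*o) (x(o) = (o - 26)/(o + o) = (-26 + o)/((2*o)) = (-26 + o)*(1/(2*o)) = (-26 + o)/(2*o))
G + x(C) = 1114/3 + (1/2)*(-26 - 384)/(-384) = 1114/3 + (1/2)*(-1/384)*(-410) = 1114/3 + 205/384 = 47599/128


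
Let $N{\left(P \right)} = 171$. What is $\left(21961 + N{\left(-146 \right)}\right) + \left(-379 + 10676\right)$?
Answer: $32429$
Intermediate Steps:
$\left(21961 + N{\left(-146 \right)}\right) + \left(-379 + 10676\right) = \left(21961 + 171\right) + \left(-379 + 10676\right) = 22132 + 10297 = 32429$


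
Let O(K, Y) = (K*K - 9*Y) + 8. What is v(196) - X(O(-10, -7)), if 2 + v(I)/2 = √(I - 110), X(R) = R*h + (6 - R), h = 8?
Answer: -1207 + 2*√86 ≈ -1188.5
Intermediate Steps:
O(K, Y) = 8 + K² - 9*Y (O(K, Y) = (K² - 9*Y) + 8 = 8 + K² - 9*Y)
X(R) = 6 + 7*R (X(R) = R*8 + (6 - R) = 8*R + (6 - R) = 6 + 7*R)
v(I) = -4 + 2*√(-110 + I) (v(I) = -4 + 2*√(I - 110) = -4 + 2*√(-110 + I))
v(196) - X(O(-10, -7)) = (-4 + 2*√(-110 + 196)) - (6 + 7*(8 + (-10)² - 9*(-7))) = (-4 + 2*√86) - (6 + 7*(8 + 100 + 63)) = (-4 + 2*√86) - (6 + 7*171) = (-4 + 2*√86) - (6 + 1197) = (-4 + 2*√86) - 1*1203 = (-4 + 2*√86) - 1203 = -1207 + 2*√86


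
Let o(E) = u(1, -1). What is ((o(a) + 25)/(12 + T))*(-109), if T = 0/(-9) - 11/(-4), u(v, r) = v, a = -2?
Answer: -11336/59 ≈ -192.14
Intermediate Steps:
o(E) = 1
T = 11/4 (T = 0*(-1/9) - 11*(-1/4) = 0 + 11/4 = 11/4 ≈ 2.7500)
((o(a) + 25)/(12 + T))*(-109) = ((1 + 25)/(12 + 11/4))*(-109) = (26/(59/4))*(-109) = (26*(4/59))*(-109) = (104/59)*(-109) = -11336/59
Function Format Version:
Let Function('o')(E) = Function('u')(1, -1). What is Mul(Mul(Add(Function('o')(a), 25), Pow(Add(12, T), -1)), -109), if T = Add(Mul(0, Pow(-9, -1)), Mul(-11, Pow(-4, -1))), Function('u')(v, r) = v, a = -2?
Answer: Rational(-11336, 59) ≈ -192.14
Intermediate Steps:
Function('o')(E) = 1
T = Rational(11, 4) (T = Add(Mul(0, Rational(-1, 9)), Mul(-11, Rational(-1, 4))) = Add(0, Rational(11, 4)) = Rational(11, 4) ≈ 2.7500)
Mul(Mul(Add(Function('o')(a), 25), Pow(Add(12, T), -1)), -109) = Mul(Mul(Add(1, 25), Pow(Add(12, Rational(11, 4)), -1)), -109) = Mul(Mul(26, Pow(Rational(59, 4), -1)), -109) = Mul(Mul(26, Rational(4, 59)), -109) = Mul(Rational(104, 59), -109) = Rational(-11336, 59)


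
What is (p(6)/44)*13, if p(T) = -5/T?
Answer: -65/264 ≈ -0.24621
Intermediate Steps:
(p(6)/44)*13 = (-5/6/44)*13 = (-5*⅙*(1/44))*13 = -⅚*1/44*13 = -5/264*13 = -65/264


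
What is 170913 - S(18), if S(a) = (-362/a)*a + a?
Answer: 171257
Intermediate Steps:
S(a) = -362 + a
170913 - S(18) = 170913 - (-362 + 18) = 170913 - 1*(-344) = 170913 + 344 = 171257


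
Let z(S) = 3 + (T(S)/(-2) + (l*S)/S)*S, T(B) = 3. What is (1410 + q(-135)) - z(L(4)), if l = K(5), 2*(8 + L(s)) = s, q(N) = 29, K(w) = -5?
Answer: 1397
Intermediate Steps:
L(s) = -8 + s/2
l = -5
z(S) = 3 - 13*S/2 (z(S) = 3 + (3/(-2) + (-5*S)/S)*S = 3 + (3*(-1/2) - 5)*S = 3 + (-3/2 - 5)*S = 3 - 13*S/2)
(1410 + q(-135)) - z(L(4)) = (1410 + 29) - (3 - 13*(-8 + (1/2)*4)/2) = 1439 - (3 - 13*(-8 + 2)/2) = 1439 - (3 - 13/2*(-6)) = 1439 - (3 + 39) = 1439 - 1*42 = 1439 - 42 = 1397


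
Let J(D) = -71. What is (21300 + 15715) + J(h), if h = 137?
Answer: 36944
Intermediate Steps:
(21300 + 15715) + J(h) = (21300 + 15715) - 71 = 37015 - 71 = 36944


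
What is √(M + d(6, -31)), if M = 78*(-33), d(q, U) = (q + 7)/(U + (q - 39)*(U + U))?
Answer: I*√61840195/155 ≈ 50.735*I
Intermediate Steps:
d(q, U) = (7 + q)/(U + 2*U*(-39 + q)) (d(q, U) = (7 + q)/(U + (-39 + q)*(2*U)) = (7 + q)/(U + 2*U*(-39 + q)))
M = -2574
√(M + d(6, -31)) = √(-2574 + (7 + 6)/((-31)*(-77 + 2*6))) = √(-2574 - 1/31*13/(-77 + 12)) = √(-2574 - 1/31*13/(-65)) = √(-2574 - 1/31*(-1/65)*13) = √(-2574 + 1/155) = √(-398969/155) = I*√61840195/155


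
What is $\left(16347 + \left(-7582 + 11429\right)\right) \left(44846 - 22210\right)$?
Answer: $457111384$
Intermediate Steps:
$\left(16347 + \left(-7582 + 11429\right)\right) \left(44846 - 22210\right) = \left(16347 + 3847\right) 22636 = 20194 \cdot 22636 = 457111384$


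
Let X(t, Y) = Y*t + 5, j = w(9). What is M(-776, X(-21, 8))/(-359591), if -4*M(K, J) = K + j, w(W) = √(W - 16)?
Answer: -194/359591 + I*√7/1438364 ≈ -0.0005395 + 1.8394e-6*I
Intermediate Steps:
w(W) = √(-16 + W)
j = I*√7 (j = √(-16 + 9) = √(-7) = I*√7 ≈ 2.6458*I)
X(t, Y) = 5 + Y*t
M(K, J) = -K/4 - I*√7/4 (M(K, J) = -(K + I*√7)/4 = -K/4 - I*√7/4)
M(-776, X(-21, 8))/(-359591) = (-¼*(-776) - I*√7/4)/(-359591) = (194 - I*√7/4)*(-1/359591) = -194/359591 + I*√7/1438364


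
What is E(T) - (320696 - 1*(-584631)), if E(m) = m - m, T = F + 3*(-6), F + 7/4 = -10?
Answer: -905327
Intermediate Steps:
F = -47/4 (F = -7/4 - 10 = -47/4 ≈ -11.750)
T = -119/4 (T = -47/4 + 3*(-6) = -47/4 - 18 = -119/4 ≈ -29.750)
E(m) = 0
E(T) - (320696 - 1*(-584631)) = 0 - (320696 - 1*(-584631)) = 0 - (320696 + 584631) = 0 - 1*905327 = 0 - 905327 = -905327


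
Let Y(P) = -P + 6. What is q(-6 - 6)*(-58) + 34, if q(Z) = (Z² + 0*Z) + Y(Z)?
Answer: -9362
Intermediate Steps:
Y(P) = 6 - P
q(Z) = 6 + Z² - Z (q(Z) = (Z² + 0*Z) + (6 - Z) = (Z² + 0) + (6 - Z) = Z² + (6 - Z) = 6 + Z² - Z)
q(-6 - 6)*(-58) + 34 = (6 + (-6 - 6)² - (-6 - 6))*(-58) + 34 = (6 + (-12)² - 1*(-12))*(-58) + 34 = (6 + 144 + 12)*(-58) + 34 = 162*(-58) + 34 = -9396 + 34 = -9362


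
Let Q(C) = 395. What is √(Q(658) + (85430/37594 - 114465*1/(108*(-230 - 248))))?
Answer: 5*√46440937268435146/53909796 ≈ 19.987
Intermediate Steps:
√(Q(658) + (85430/37594 - 114465*1/(108*(-230 - 248)))) = √(395 + (85430/37594 - 114465*1/(108*(-230 - 248)))) = √(395 + (85430*(1/37594) - 114465/(108*(-478)))) = √(395 + (42715/18797 - 114465/(-51624))) = √(395 + (42715/18797 - 114465*(-1/51624))) = √(395 + (42715/18797 + 38155/17208)) = √(395 + 1452239255/323458776) = √(129218455775/323458776) = 5*√46440937268435146/53909796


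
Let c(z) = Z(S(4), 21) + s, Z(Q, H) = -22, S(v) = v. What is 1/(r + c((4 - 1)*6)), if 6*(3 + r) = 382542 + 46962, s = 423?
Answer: 1/71982 ≈ 1.3892e-5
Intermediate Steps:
r = 71581 (r = -3 + (382542 + 46962)/6 = -3 + (⅙)*429504 = -3 + 71584 = 71581)
c(z) = 401 (c(z) = -22 + 423 = 401)
1/(r + c((4 - 1)*6)) = 1/(71581 + 401) = 1/71982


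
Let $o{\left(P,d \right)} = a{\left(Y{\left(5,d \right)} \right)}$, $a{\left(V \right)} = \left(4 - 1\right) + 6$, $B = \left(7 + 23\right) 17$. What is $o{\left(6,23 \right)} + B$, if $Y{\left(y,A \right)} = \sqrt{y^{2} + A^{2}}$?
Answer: $519$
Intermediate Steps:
$B = 510$ ($B = 30 \cdot 17 = 510$)
$Y{\left(y,A \right)} = \sqrt{A^{2} + y^{2}}$
$a{\left(V \right)} = 9$ ($a{\left(V \right)} = 3 + 6 = 9$)
$o{\left(P,d \right)} = 9$
$o{\left(6,23 \right)} + B = 9 + 510 = 519$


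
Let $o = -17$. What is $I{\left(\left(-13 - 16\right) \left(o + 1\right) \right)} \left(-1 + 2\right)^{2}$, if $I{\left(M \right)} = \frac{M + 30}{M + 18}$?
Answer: $\frac{247}{241} \approx 1.0249$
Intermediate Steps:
$I{\left(M \right)} = \frac{30 + M}{18 + M}$
$I{\left(\left(-13 - 16\right) \left(o + 1\right) \right)} \left(-1 + 2\right)^{2} = \frac{30 + \left(-13 - 16\right) \left(-17 + 1\right)}{18 + \left(-13 - 16\right) \left(-17 + 1\right)} \left(-1 + 2\right)^{2} = \frac{30 - -464}{18 - -464} \cdot 1^{2} = \frac{30 + 464}{18 + 464} \cdot 1 = \frac{1}{482} \cdot 494 \cdot 1 = \frac{247}{241} \cdot 1 = \frac{247}{241}$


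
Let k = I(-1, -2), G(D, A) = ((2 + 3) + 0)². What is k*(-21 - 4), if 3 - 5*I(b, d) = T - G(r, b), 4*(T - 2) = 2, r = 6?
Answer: -255/2 ≈ -127.50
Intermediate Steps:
G(D, A) = 25 (G(D, A) = (5 + 0)² = 5² = 25)
T = 5/2 (T = 2 + (¼)*2 = 2 + ½ = 5/2 ≈ 2.5000)
I(b, d) = 51/10 (I(b, d) = ⅗ - (5/2 - 1*25)/5 = ⅗ - (5/2 - 25)/5 = ⅗ - ⅕*(-45/2) = ⅗ + 9/2 = 51/10)
k = 51/10 ≈ 5.1000
k*(-21 - 4) = 51*(-21 - 4)/10 = (51/10)*(-25) = -255/2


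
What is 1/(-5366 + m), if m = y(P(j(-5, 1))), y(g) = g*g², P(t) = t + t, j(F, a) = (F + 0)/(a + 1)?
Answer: -1/5491 ≈ -0.00018212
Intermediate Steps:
j(F, a) = F/(1 + a)
P(t) = 2*t
y(g) = g³
m = -125 (m = (2*(-5/(1 + 1)))³ = (2*(-5/2))³ = (-5)³ = -125)
1/(-5366 + m) = 1/(-5366 - 125) = 1/(-5491) = -1/5491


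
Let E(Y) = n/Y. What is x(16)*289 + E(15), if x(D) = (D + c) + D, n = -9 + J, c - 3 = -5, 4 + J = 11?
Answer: 130048/15 ≈ 8669.9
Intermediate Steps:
J = 7 (J = -4 + 11 = 7)
c = -2 (c = 3 - 5 = -2)
n = -2 (n = -9 + 7 = -2)
x(D) = -2 + 2*D (x(D) = (D - 2) + D = (-2 + D) + D = -2 + 2*D)
E(Y) = -2/Y
x(16)*289 + E(15) = (-2 + 2*16)*289 - 2/15 = (-2 + 32)*289 - 2*1/15 = 30*289 - 2/15 = 8670 - 2/15 = 130048/15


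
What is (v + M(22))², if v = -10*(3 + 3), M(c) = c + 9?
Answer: 841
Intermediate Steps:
M(c) = 9 + c
v = -60 (v = -10*6 = -60)
(v + M(22))² = (-60 + (9 + 22))² = (-60 + 31)² = (-29)² = 841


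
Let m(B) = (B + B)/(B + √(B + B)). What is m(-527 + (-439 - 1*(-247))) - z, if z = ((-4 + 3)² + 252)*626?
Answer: -114189100/721 + 2*I*√1438/721 ≈ -1.5838e+5 + 0.10519*I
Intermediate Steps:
m(B) = 2*B/(B + √2*√B) (m(B) = (2*B)/(B + √(2*B)) = (2*B)/(B + √2*√B) = 2*B/(B + √2*√B))
z = 158378 (z = ((-1)² + 252)*626 = (1 + 252)*626 = 253*626 = 158378)
m(-527 + (-439 - 1*(-247))) - z = 2*(-527 + (-439 - 1*(-247)))/((-527 + (-439 - 1*(-247))) + √2*√(-527 + (-439 - 1*(-247)))) - 1*158378 = 2*(-527 + (-439 + 247))/((-527 + (-439 + 247)) + √2*√(-527 + (-439 + 247))) - 158378 = 2*(-527 - 192)/((-527 - 192) + √2*√(-527 - 192)) - 158378 = 2*(-719)/(-719 + √2*√(-719)) - 158378 = 2*(-719)/(-719 + √2*(I*√719)) - 158378 = 2*(-719)/(-719 + I*√1438) - 158378 = -1438/(-719 + I*√1438) - 158378 = -158378 - 1438/(-719 + I*√1438)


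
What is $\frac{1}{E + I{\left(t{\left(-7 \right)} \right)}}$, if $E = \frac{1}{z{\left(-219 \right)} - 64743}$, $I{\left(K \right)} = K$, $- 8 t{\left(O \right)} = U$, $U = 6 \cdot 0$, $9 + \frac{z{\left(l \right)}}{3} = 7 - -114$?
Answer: $-64407$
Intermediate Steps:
$z{\left(l \right)} = 336$ ($z{\left(l \right)} = -27 + 3 \left(7 - -114\right) = -27 + 3 \left(7 + 114\right) = -27 + 3 \cdot 121 = -27 + 363 = 336$)
$U = 0$
$t{\left(O \right)} = 0$ ($t{\left(O \right)} = \left(- \frac{1}{8}\right) 0 = 0$)
$E = - \frac{1}{64407}$ ($E = \frac{1}{336 - 64743} = \frac{1}{-64407} = - \frac{1}{64407} \approx -1.5526 \cdot 10^{-5}$)
$\frac{1}{E + I{\left(t{\left(-7 \right)} \right)}} = \frac{1}{- \frac{1}{64407} + 0} = \frac{1}{- \frac{1}{64407}} = -64407$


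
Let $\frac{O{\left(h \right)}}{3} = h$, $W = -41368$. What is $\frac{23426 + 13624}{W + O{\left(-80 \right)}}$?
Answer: $- \frac{18525}{20804} \approx -0.89045$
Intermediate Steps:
$O{\left(h \right)} = 3 h$
$\frac{23426 + 13624}{W + O{\left(-80 \right)}} = \frac{23426 + 13624}{-41368 + 3 \left(-80\right)} = \frac{37050}{-41368 - 240} = \frac{37050}{-41608} = 37050 \left(- \frac{1}{41608}\right) = - \frac{18525}{20804}$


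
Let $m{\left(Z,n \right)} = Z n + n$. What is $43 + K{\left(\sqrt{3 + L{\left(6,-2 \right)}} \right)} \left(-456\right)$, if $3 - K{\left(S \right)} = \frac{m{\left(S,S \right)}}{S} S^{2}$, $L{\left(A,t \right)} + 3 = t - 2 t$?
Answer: $-413 + 912 \sqrt{2} \approx 876.76$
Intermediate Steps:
$m{\left(Z,n \right)} = n + Z n$
$L{\left(A,t \right)} = -3 - t$ ($L{\left(A,t \right)} = -3 + \left(t - 2 t\right) = -3 - t$)
$K{\left(S \right)} = 3 - S^{2} \left(1 + S\right)$ ($K{\left(S \right)} = 3 - \frac{S \left(1 + S\right)}{S} S^{2} = 3 - \left(1 + S\right) S^{2} = 3 - S^{2} \left(1 + S\right)$)
$43 + K{\left(\sqrt{3 + L{\left(6,-2 \right)}} \right)} \left(-456\right) = 43 + \left(3 - \left(\sqrt{3 - 1}\right)^{2} - \left(\sqrt{3 - 1}\right)^{3}\right) \left(-456\right) = 43 + \left(3 - \left(\sqrt{2}\right)^{2} - \left(\sqrt{2}\right)^{3}\right) \left(-456\right) = 43 + \left(3 - 2 - 2 \sqrt{2}\right) \left(-456\right) = 43 + \left(1 - 2 \sqrt{2}\right) \left(-456\right) = 43 - \left(456 - 912 \sqrt{2}\right) = -413 + 912 \sqrt{2}$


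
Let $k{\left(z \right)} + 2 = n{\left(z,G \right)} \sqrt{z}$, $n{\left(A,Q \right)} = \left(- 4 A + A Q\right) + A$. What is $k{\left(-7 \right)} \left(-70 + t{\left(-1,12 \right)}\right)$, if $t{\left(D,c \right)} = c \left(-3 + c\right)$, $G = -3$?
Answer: $-76 + 1596 i \sqrt{7} \approx -76.0 + 4222.6 i$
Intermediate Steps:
$n{\left(A,Q \right)} = - 3 A + A Q$
$k{\left(z \right)} = -2 - 6 z^{\frac{3}{2}}$ ($k{\left(z \right)} = -2 + z \left(-3 - 3\right) \sqrt{z} = -2 + z \left(-6\right) \sqrt{z} = -2 + - 6 z \sqrt{z} = -2 - 6 z^{\frac{3}{2}}$)
$k{\left(-7 \right)} \left(-70 + t{\left(-1,12 \right)}\right) = \left(-2 - 6 \left(-7\right)^{\frac{3}{2}}\right) \left(-70 + 12 \left(-3 + 12\right)\right) = \left(-2 - 6 \left(- 7 i \sqrt{7}\right)\right) \left(-70 + 12 \cdot 9\right) = \left(-2 + 42 i \sqrt{7}\right) \left(-70 + 108\right) = \left(-2 + 42 i \sqrt{7}\right) 38 = -76 + 1596 i \sqrt{7}$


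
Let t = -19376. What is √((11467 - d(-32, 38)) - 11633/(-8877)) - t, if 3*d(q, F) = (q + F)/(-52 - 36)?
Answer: 19376 + 5*√144594816531/17754 ≈ 19483.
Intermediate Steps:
d(q, F) = -F/264 - q/264 (d(q, F) = ((q + F)/(-52 - 36))/3 = ((F + q)/(-88))/3 = ((F + q)*(-1/88))/3 = (-F/88 - q/88)/3 = -F/264 - q/264)
√((11467 - d(-32, 38)) - 11633/(-8877)) - t = √((11467 - (-1/264*38 - 1/264*(-32))) - 11633/(-8877)) - 1*(-19376) = √((11467 - (-19/132 + 4/33)) - 11633*(-1/8877)) + 19376 = √((11467 - 1*(-1/44)) + 11633/8877) + 19376 = √((11467 + 1/44) + 11633/8877) + 19376 = √(504549/44 + 11633/8877) + 19376 = √(407217575/35508) + 19376 = 5*√144594816531/17754 + 19376 = 19376 + 5*√144594816531/17754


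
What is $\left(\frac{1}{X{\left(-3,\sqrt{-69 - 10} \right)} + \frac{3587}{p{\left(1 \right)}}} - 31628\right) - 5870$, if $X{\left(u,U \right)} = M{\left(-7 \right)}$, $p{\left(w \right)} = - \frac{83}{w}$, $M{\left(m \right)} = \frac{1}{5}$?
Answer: $- \frac{669414711}{17852} \approx -37498.0$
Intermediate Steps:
$M{\left(m \right)} = \frac{1}{5}$
$X{\left(u,U \right)} = \frac{1}{5}$
$\left(\frac{1}{X{\left(-3,\sqrt{-69 - 10} \right)} + \frac{3587}{p{\left(1 \right)}}} - 31628\right) - 5870 = \left(\frac{1}{\frac{1}{5} + \frac{3587}{\left(-83\right) 1^{-1}}} - 31628\right) - 5870 = \left(\frac{1}{\frac{1}{5} + \frac{3587}{\left(-83\right) 1}} - 31628\right) - 5870 = \left(\frac{1}{\frac{1}{5} + \frac{3587}{-83}} - 31628\right) - 5870 = \left(\frac{1}{\frac{1}{5} + 3587 \left(- \frac{1}{83}\right)} - 31628\right) - 5870 = \left(\frac{1}{\frac{1}{5} - \frac{3587}{83}} - 31628\right) - 5870 = \left(\frac{1}{- \frac{17852}{415}} - 31628\right) - 5870 = \left(- \frac{415}{17852} - 31628\right) - 5870 = - \frac{564623471}{17852} - 5870 = - \frac{669414711}{17852}$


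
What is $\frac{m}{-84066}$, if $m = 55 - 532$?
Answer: $\frac{159}{28022} \approx 0.0056741$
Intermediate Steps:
$m = -477$ ($m = 55 - 532 = -477$)
$\frac{m}{-84066} = - \frac{477}{-84066} = \left(-477\right) \left(- \frac{1}{84066}\right) = \frac{159}{28022}$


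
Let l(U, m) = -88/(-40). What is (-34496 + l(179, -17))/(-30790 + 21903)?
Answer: 172469/44435 ≈ 3.8814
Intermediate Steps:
l(U, m) = 11/5 (l(U, m) = -88*(-1/40) = 11/5)
(-34496 + l(179, -17))/(-30790 + 21903) = (-34496 + 11/5)/(-30790 + 21903) = -172469/5/(-8887) = -172469/5*(-1/8887) = 172469/44435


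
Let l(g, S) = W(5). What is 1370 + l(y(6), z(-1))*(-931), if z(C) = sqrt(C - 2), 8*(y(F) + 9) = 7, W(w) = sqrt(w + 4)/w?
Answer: 4057/5 ≈ 811.40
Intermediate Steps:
W(w) = sqrt(4 + w)/w
y(F) = -65/8 (y(F) = -9 + (1/8)*7 = -9 + 7/8 = -65/8)
z(C) = sqrt(-2 + C)
l(g, S) = 3/5 (l(g, S) = sqrt(4 + 5)/5 = sqrt(9)/5 = (1/5)*3 = 3/5)
1370 + l(y(6), z(-1))*(-931) = 1370 + (3/5)*(-931) = 1370 - 2793/5 = 4057/5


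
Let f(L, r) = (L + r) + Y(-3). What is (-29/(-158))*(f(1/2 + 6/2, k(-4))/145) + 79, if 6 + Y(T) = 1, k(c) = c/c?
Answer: 124819/1580 ≈ 78.999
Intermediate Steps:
k(c) = 1
Y(T) = -5 (Y(T) = -6 + 1 = -5)
f(L, r) = -5 + L + r (f(L, r) = (L + r) - 5 = -5 + L + r)
(-29/(-158))*(f(1/2 + 6/2, k(-4))/145) + 79 = (-29/(-158))*((-5 + (1/2 + 6/2) + 1)/145) + 79 = (-29*(-1/158))*((-5 + (1*(½) + 6*(½)) + 1)*(1/145)) + 79 = 29*((-5 + (½ + 3) + 1)*(1/145))/158 + 79 = 29*((-5 + 7/2 + 1)*(1/145))/158 + 79 = 29*(-½*1/145)/158 + 79 = (29/158)*(-1/290) + 79 = -1/1580 + 79 = 124819/1580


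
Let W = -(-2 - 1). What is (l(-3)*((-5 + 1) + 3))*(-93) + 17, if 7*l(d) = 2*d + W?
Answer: -160/7 ≈ -22.857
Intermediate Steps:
W = 3 (W = -1*(-3) = 3)
l(d) = 3/7 + 2*d/7 (l(d) = (2*d + 3)/7 = (3 + 2*d)/7 = 3/7 + 2*d/7)
(l(-3)*((-5 + 1) + 3))*(-93) + 17 = ((3/7 + (2/7)*(-3))*((-5 + 1) + 3))*(-93) + 17 = ((3/7 - 6/7)*(-4 + 3))*(-93) + 17 = -3/7*(-1)*(-93) + 17 = (3/7)*(-93) + 17 = -279/7 + 17 = -160/7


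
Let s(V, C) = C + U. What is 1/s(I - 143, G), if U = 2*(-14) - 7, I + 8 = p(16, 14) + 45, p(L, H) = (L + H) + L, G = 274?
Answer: 1/239 ≈ 0.0041841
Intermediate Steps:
p(L, H) = H + 2*L (p(L, H) = (H + L) + L = H + 2*L)
I = 83 (I = -8 + ((14 + 2*16) + 45) = -8 + ((14 + 32) + 45) = -8 + (46 + 45) = -8 + 91 = 83)
U = -35 (U = -28 - 7 = -35)
s(V, C) = -35 + C (s(V, C) = C - 35 = -35 + C)
1/s(I - 143, G) = 1/(-35 + 274) = 1/239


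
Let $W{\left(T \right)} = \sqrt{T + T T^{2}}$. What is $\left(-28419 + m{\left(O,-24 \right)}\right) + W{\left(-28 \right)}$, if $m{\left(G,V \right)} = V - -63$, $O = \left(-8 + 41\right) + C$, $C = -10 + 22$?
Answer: $-28380 + 2 i \sqrt{5495} \approx -28380.0 + 148.26 i$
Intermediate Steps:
$C = 12$
$O = 45$ ($O = \left(-8 + 41\right) + 12 = 33 + 12 = 45$)
$m{\left(G,V \right)} = 63 + V$ ($m{\left(G,V \right)} = V + 63 = 63 + V$)
$W{\left(T \right)} = \sqrt{T + T^{3}}$
$\left(-28419 + m{\left(O,-24 \right)}\right) + W{\left(-28 \right)} = \left(-28419 + \left(63 - 24\right)\right) + \sqrt{-28 + \left(-28\right)^{3}} = \left(-28419 + 39\right) + \sqrt{-28 - 21952} = -28380 + \sqrt{-21980} = -28380 + 2 i \sqrt{5495}$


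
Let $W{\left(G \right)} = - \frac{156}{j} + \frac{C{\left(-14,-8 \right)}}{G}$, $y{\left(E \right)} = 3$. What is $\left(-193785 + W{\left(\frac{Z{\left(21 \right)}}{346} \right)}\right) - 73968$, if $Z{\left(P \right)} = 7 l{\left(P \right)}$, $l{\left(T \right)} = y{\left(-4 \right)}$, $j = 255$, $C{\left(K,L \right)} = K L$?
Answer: $- \frac{67806611}{255} \approx -2.6591 \cdot 10^{5}$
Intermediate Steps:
$l{\left(T \right)} = 3$
$Z{\left(P \right)} = 21$ ($Z{\left(P \right)} = 7 \cdot 3 = 21$)
$W{\left(G \right)} = - \frac{52}{85} + \frac{112}{G}$ ($W{\left(G \right)} = - \frac{156}{255} + \frac{\left(-14\right) \left(-8\right)}{G} = \left(-156\right) \frac{1}{255} + \frac{112}{G} = - \frac{52}{85} + \frac{112}{G}$)
$\left(-193785 + W{\left(\frac{Z{\left(21 \right)}}{346} \right)}\right) - 73968 = \left(-193785 - \left(\frac{52}{85} - \frac{112}{21 \cdot \frac{1}{346}}\right)\right) - 73968 = \left(-193785 - \left(\frac{52}{85} - \frac{112}{\frac{21}{346}}\right)\right) - 73968 = \left(-193785 + \left(- \frac{52}{85} + 112 \cdot \frac{346}{21}\right)\right) - 73968 = \left(-193785 + \left(- \frac{52}{85} + \frac{5536}{3}\right)\right) - 73968 = \left(-193785 + \frac{470404}{255}\right) - 73968 = - \frac{48944771}{255} - 73968 = - \frac{67806611}{255}$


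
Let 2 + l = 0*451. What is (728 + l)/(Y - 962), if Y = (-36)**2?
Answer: 363/167 ≈ 2.1737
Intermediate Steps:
Y = 1296
l = -2 (l = -2 + 0*451 = -2 + 0 = -2)
(728 + l)/(Y - 962) = (728 - 2)/(1296 - 962) = 726/334 = 726*(1/334) = 363/167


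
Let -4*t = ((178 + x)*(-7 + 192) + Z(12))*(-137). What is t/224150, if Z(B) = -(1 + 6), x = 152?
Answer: 8362891/896600 ≈ 9.3273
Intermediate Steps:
Z(B) = -7 (Z(B) = -1*7 = -7)
t = 8362891/4 (t = -((178 + 152)*(-7 + 192) - 7)*(-137)/4 = -(330*185 - 7)*(-137)/4 = -(61050 - 7)*(-137)/4 = -61043*(-137)/4 = -¼*(-8362891) = 8362891/4 ≈ 2.0907e+6)
t/224150 = (8362891/4)/224150 = (8362891/4)*(1/224150) = 8362891/896600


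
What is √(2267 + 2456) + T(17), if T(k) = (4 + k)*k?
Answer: 357 + √4723 ≈ 425.72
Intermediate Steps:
T(k) = k*(4 + k)
√(2267 + 2456) + T(17) = √(2267 + 2456) + 17*(4 + 17) = √4723 + 17*21 = √4723 + 357 = 357 + √4723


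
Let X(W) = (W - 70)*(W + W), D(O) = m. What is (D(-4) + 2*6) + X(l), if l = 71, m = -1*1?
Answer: 153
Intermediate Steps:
m = -1
D(O) = -1
X(W) = 2*W*(-70 + W) (X(W) = (-70 + W)*(2*W) = 2*W*(-70 + W))
(D(-4) + 2*6) + X(l) = (-1 + 2*6) + 2*71*(-70 + 71) = (-1 + 12) + 2*71*1 = 11 + 142 = 153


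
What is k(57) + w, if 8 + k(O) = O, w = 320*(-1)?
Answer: -271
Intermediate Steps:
w = -320
k(O) = -8 + O
k(57) + w = (-8 + 57) - 320 = 49 - 320 = -271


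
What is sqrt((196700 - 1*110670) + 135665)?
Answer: sqrt(221695) ≈ 470.84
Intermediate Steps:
sqrt((196700 - 1*110670) + 135665) = sqrt((196700 - 110670) + 135665) = sqrt(86030 + 135665) = sqrt(221695)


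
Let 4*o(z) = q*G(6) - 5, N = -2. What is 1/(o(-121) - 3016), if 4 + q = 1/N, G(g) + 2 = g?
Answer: -4/12087 ≈ -0.00033093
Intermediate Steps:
G(g) = -2 + g
q = -9/2 (q = -4 + 1/(-2) = -4 - ½ = -9/2 ≈ -4.5000)
o(z) = -23/4 (o(z) = (-9*(-2 + 6)/2 - 5)/4 = (-9/2*4 - 5)/4 = (-18 - 5)/4 = (¼)*(-23) = -23/4)
1/(o(-121) - 3016) = 1/(-23/4 - 3016) = 1/(-12087/4) = -4/12087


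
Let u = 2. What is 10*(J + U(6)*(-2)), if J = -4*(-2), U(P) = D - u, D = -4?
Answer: 200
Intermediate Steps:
U(P) = -6 (U(P) = -4 - 1*2 = -4 - 2 = -6)
J = 8
10*(J + U(6)*(-2)) = 10*(8 - 6*(-2)) = 10*(8 + 12) = 10*20 = 200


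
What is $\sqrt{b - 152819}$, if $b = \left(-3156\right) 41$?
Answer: $i \sqrt{282215} \approx 531.24 i$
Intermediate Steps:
$b = -129396$
$\sqrt{b - 152819} = \sqrt{-129396 - 152819} = \sqrt{-282215} = i \sqrt{282215}$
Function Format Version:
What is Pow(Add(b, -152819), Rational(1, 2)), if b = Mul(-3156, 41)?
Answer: Mul(I, Pow(282215, Rational(1, 2))) ≈ Mul(531.24, I)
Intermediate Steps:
b = -129396
Pow(Add(b, -152819), Rational(1, 2)) = Pow(Add(-129396, -152819), Rational(1, 2)) = Pow(-282215, Rational(1, 2)) = Mul(I, Pow(282215, Rational(1, 2)))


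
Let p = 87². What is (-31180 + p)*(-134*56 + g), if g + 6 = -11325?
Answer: 444713185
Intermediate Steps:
p = 7569
g = -11331 (g = -6 - 11325 = -11331)
(-31180 + p)*(-134*56 + g) = (-31180 + 7569)*(-134*56 - 11331) = -23611*(-7504 - 11331) = -23611*(-18835) = 444713185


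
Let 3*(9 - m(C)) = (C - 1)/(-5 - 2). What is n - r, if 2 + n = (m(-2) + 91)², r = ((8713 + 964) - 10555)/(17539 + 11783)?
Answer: 7161963994/718389 ≈ 9969.5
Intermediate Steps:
m(C) = 188/21 + C/21 (m(C) = 9 - (C - 1)/(3*(-5 - 2)) = 9 - (-1 + C)/(3*(-7)) = 9 - (-1 + C)*(-1)/(3*7) = 9 - (⅐ - C/7)/3 = 9 + (-1/21 + C/21) = 188/21 + C/21)
r = -439/14661 (r = (9677 - 10555)/29322 = -878*1/29322 = -439/14661 ≈ -0.029943)
n = 488503/49 (n = -2 + ((188/21 + (1/21)*(-2)) + 91)² = -2 + ((188/21 - 2/21) + 91)² = -2 + (62/7 + 91)² = -2 + (699/7)² = -2 + 488601/49 = 488503/49 ≈ 9969.5)
n - r = 488503/49 - 1*(-439/14661) = 488503/49 + 439/14661 = 7161963994/718389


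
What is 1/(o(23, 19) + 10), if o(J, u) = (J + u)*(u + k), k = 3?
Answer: 1/934 ≈ 0.0010707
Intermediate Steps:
o(J, u) = (3 + u)*(J + u) (o(J, u) = (J + u)*(u + 3) = (J + u)*(3 + u) = (3 + u)*(J + u))
1/(o(23, 19) + 10) = 1/((19² + 3*23 + 3*19 + 23*19) + 10) = 1/((361 + 69 + 57 + 437) + 10) = 1/(924 + 10) = 1/934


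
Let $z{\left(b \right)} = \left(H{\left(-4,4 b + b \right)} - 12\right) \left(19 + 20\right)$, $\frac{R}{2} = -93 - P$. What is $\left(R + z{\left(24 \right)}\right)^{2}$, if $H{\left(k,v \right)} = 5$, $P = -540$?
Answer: $385641$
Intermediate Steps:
$R = 894$ ($R = 2 \left(-93 - -540\right) = 2 \left(-93 + 540\right) = 2 \cdot 447 = 894$)
$z{\left(b \right)} = -273$ ($z{\left(b \right)} = \left(5 - 12\right) \left(19 + 20\right) = \left(-7\right) 39 = -273$)
$\left(R + z{\left(24 \right)}\right)^{2} = \left(894 - 273\right)^{2} = 621^{2} = 385641$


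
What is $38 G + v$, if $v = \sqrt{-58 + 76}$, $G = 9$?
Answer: $342 + 3 \sqrt{2} \approx 346.24$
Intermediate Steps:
$v = 3 \sqrt{2}$ ($v = \sqrt{18} = 3 \sqrt{2} \approx 4.2426$)
$38 G + v = 38 \cdot 9 + 3 \sqrt{2} = 342 + 3 \sqrt{2}$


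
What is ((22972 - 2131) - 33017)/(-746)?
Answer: 6088/373 ≈ 16.322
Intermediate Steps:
((22972 - 2131) - 33017)/(-746) = (20841 - 33017)*(-1/746) = -12176*(-1/746) = 6088/373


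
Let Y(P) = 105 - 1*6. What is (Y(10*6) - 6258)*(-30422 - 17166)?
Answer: 293094492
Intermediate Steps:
Y(P) = 99 (Y(P) = 105 - 6 = 99)
(Y(10*6) - 6258)*(-30422 - 17166) = (99 - 6258)*(-30422 - 17166) = -6159*(-47588) = 293094492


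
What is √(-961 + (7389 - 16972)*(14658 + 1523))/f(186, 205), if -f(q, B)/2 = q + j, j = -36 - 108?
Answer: -3*I*√478591/14 ≈ -148.24*I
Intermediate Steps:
j = -144
f(q, B) = 288 - 2*q (f(q, B) = -2*(q - 144) = -2*(-144 + q) = 288 - 2*q)
√(-961 + (7389 - 16972)*(14658 + 1523))/f(186, 205) = √(-961 + (7389 - 16972)*(14658 + 1523))/(288 - 2*186) = √(-961 - 9583*16181)/(288 - 372) = √(-961 - 155062523)/(-84) = √(-155063484)*(-1/84) = (18*I*√478591)*(-1/84) = -3*I*√478591/14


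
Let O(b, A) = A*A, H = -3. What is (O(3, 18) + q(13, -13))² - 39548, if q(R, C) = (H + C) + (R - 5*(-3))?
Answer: 73348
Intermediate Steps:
O(b, A) = A²
q(R, C) = 12 + C + R (q(R, C) = (-3 + C) + (R - 5*(-3)) = (-3 + C) + (R + 15) = (-3 + C) + (15 + R) = 12 + C + R)
(O(3, 18) + q(13, -13))² - 39548 = (18² + (12 - 13 + 13))² - 39548 = (324 + 12)² - 39548 = 336² - 39548 = 112896 - 39548 = 73348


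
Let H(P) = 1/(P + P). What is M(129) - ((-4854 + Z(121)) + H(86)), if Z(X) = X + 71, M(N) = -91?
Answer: 786211/172 ≈ 4571.0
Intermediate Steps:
Z(X) = 71 + X
H(P) = 1/(2*P)
M(129) - ((-4854 + Z(121)) + H(86)) = -91 - ((-4854 + (71 + 121)) + (½)/86) = -91 - ((-4854 + 192) + (½)*(1/86)) = -91 - (-4662 + 1/172) = -91 - 1*(-801863/172) = -91 + 801863/172 = 786211/172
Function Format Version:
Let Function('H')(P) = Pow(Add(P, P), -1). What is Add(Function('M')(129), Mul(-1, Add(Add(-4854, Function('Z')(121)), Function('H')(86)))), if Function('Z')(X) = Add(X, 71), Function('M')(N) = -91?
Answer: Rational(786211, 172) ≈ 4571.0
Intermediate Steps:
Function('Z')(X) = Add(71, X)
Function('H')(P) = Mul(Rational(1, 2), Pow(P, -1)) (Function('H')(P) = Pow(Mul(2, P), -1) = Mul(Rational(1, 2), Pow(P, -1)))
Add(Function('M')(129), Mul(-1, Add(Add(-4854, Function('Z')(121)), Function('H')(86)))) = Add(-91, Mul(-1, Add(Add(-4854, Add(71, 121)), Mul(Rational(1, 2), Pow(86, -1))))) = Add(-91, Mul(-1, Add(Add(-4854, 192), Mul(Rational(1, 2), Rational(1, 86))))) = Add(-91, Mul(-1, Add(-4662, Rational(1, 172)))) = Add(-91, Mul(-1, Rational(-801863, 172))) = Add(-91, Rational(801863, 172)) = Rational(786211, 172)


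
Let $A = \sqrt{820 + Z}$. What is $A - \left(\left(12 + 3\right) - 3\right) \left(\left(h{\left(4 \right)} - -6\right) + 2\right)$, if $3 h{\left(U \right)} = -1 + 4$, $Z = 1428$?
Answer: $-108 + 2 \sqrt{562} \approx -60.587$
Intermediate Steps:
$h{\left(U \right)} = 1$ ($h{\left(U \right)} = \frac{-1 + 4}{3} = \frac{1}{3} \cdot 3 = 1$)
$A = 2 \sqrt{562}$ ($A = \sqrt{820 + 1428} = \sqrt{2248} = 2 \sqrt{562} \approx 47.413$)
$A - \left(\left(12 + 3\right) - 3\right) \left(\left(h{\left(4 \right)} - -6\right) + 2\right) = 2 \sqrt{562} - \left(\left(12 + 3\right) - 3\right) \left(\left(1 - -6\right) + 2\right) = 2 \sqrt{562} - \left(15 - 3\right) \left(\left(1 + 6\right) + 2\right) = 2 \sqrt{562} - 12 \left(7 + 2\right) = 2 \sqrt{562} - 12 \cdot 9 = 2 \sqrt{562} - 108 = -108 + 2 \sqrt{562}$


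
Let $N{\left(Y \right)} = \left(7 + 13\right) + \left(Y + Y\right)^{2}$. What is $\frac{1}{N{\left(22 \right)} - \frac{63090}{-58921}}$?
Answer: $\frac{58921}{115312566} \approx 0.00051097$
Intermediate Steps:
$N{\left(Y \right)} = 20 + 4 Y^{2}$ ($N{\left(Y \right)} = 20 + \left(2 Y\right)^{2} = 20 + 4 Y^{2}$)
$\frac{1}{N{\left(22 \right)} - \frac{63090}{-58921}} = \frac{1}{\left(20 + 4 \cdot 22^{2}\right) - \frac{63090}{-58921}} = \frac{1}{\left(20 + 4 \cdot 484\right) - - \frac{63090}{58921}} = \frac{1}{\left(20 + 1936\right) + \frac{63090}{58921}} = \frac{1}{1956 + \frac{63090}{58921}} = \frac{1}{\frac{115312566}{58921}} = \frac{58921}{115312566}$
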